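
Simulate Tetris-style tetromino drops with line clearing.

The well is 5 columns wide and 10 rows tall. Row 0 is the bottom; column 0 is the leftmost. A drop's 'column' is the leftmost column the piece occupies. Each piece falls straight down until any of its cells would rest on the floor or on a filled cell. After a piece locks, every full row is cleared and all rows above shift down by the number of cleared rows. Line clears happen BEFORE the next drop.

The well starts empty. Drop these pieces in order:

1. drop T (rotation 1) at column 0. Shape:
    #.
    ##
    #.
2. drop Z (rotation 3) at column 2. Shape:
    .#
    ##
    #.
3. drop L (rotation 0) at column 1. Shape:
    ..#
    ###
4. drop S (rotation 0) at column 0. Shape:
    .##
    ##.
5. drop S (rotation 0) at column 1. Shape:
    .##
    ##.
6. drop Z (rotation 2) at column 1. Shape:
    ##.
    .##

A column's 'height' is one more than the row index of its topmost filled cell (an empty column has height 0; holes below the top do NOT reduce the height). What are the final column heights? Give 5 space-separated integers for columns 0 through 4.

Drop 1: T rot1 at col 0 lands with bottom-row=0; cleared 0 line(s) (total 0); column heights now [3 2 0 0 0], max=3
Drop 2: Z rot3 at col 2 lands with bottom-row=0; cleared 0 line(s) (total 0); column heights now [3 2 2 3 0], max=3
Drop 3: L rot0 at col 1 lands with bottom-row=3; cleared 0 line(s) (total 0); column heights now [3 4 4 5 0], max=5
Drop 4: S rot0 at col 0 lands with bottom-row=4; cleared 0 line(s) (total 0); column heights now [5 6 6 5 0], max=6
Drop 5: S rot0 at col 1 lands with bottom-row=6; cleared 0 line(s) (total 0); column heights now [5 7 8 8 0], max=8
Drop 6: Z rot2 at col 1 lands with bottom-row=8; cleared 0 line(s) (total 0); column heights now [5 10 10 9 0], max=10

Answer: 5 10 10 9 0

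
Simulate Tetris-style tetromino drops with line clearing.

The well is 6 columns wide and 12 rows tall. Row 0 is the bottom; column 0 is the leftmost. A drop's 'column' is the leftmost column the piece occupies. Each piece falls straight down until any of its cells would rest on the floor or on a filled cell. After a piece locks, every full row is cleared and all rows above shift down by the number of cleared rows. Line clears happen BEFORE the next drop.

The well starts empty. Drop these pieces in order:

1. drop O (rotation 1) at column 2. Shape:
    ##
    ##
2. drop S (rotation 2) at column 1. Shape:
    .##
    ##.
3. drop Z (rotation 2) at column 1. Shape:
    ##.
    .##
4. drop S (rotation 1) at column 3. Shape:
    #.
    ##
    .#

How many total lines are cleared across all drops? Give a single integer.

Drop 1: O rot1 at col 2 lands with bottom-row=0; cleared 0 line(s) (total 0); column heights now [0 0 2 2 0 0], max=2
Drop 2: S rot2 at col 1 lands with bottom-row=2; cleared 0 line(s) (total 0); column heights now [0 3 4 4 0 0], max=4
Drop 3: Z rot2 at col 1 lands with bottom-row=4; cleared 0 line(s) (total 0); column heights now [0 6 6 5 0 0], max=6
Drop 4: S rot1 at col 3 lands with bottom-row=4; cleared 0 line(s) (total 0); column heights now [0 6 6 7 6 0], max=7

Answer: 0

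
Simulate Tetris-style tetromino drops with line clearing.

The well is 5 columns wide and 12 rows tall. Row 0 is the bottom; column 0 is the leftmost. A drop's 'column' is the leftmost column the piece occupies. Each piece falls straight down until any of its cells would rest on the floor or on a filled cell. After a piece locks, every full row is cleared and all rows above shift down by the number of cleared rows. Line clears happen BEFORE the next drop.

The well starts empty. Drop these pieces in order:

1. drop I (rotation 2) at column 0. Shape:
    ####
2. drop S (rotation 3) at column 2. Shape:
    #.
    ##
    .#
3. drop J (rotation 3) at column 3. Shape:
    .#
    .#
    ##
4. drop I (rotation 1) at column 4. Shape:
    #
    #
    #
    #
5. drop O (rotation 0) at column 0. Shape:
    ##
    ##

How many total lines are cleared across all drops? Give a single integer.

Drop 1: I rot2 at col 0 lands with bottom-row=0; cleared 0 line(s) (total 0); column heights now [1 1 1 1 0], max=1
Drop 2: S rot3 at col 2 lands with bottom-row=1; cleared 0 line(s) (total 0); column heights now [1 1 4 3 0], max=4
Drop 3: J rot3 at col 3 lands with bottom-row=3; cleared 0 line(s) (total 0); column heights now [1 1 4 4 6], max=6
Drop 4: I rot1 at col 4 lands with bottom-row=6; cleared 0 line(s) (total 0); column heights now [1 1 4 4 10], max=10
Drop 5: O rot0 at col 0 lands with bottom-row=1; cleared 0 line(s) (total 0); column heights now [3 3 4 4 10], max=10

Answer: 0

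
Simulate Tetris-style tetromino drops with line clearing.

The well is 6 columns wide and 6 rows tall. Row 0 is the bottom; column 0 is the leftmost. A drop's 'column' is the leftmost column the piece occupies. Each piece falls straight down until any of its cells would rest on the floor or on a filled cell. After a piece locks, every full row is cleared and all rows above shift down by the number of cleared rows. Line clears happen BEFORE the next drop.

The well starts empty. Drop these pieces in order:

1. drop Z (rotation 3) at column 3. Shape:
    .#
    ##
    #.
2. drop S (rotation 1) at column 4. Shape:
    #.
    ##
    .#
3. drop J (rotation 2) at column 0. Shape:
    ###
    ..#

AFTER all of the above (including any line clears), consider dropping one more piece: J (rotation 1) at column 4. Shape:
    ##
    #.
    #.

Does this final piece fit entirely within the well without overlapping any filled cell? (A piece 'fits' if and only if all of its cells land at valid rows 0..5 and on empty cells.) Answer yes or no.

Drop 1: Z rot3 at col 3 lands with bottom-row=0; cleared 0 line(s) (total 0); column heights now [0 0 0 2 3 0], max=3
Drop 2: S rot1 at col 4 lands with bottom-row=2; cleared 0 line(s) (total 0); column heights now [0 0 0 2 5 4], max=5
Drop 3: J rot2 at col 0 lands with bottom-row=0; cleared 0 line(s) (total 0); column heights now [2 2 2 2 5 4], max=5
Test piece J rot1 at col 4 (width 2): heights before test = [2 2 2 2 5 4]; fits = False

Answer: no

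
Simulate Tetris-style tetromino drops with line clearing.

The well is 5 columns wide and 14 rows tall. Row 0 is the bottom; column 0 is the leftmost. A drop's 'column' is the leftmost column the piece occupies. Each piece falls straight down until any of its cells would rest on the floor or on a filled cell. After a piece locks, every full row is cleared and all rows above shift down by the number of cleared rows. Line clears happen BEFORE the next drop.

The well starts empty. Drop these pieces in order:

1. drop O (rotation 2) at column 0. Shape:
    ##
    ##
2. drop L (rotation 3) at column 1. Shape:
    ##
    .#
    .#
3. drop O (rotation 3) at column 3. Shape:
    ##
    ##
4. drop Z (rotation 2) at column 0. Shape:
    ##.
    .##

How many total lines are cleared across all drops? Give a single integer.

Drop 1: O rot2 at col 0 lands with bottom-row=0; cleared 0 line(s) (total 0); column heights now [2 2 0 0 0], max=2
Drop 2: L rot3 at col 1 lands with bottom-row=0; cleared 0 line(s) (total 0); column heights now [2 3 3 0 0], max=3
Drop 3: O rot3 at col 3 lands with bottom-row=0; cleared 2 line(s) (total 2); column heights now [0 1 1 0 0], max=1
Drop 4: Z rot2 at col 0 lands with bottom-row=1; cleared 0 line(s) (total 2); column heights now [3 3 2 0 0], max=3

Answer: 2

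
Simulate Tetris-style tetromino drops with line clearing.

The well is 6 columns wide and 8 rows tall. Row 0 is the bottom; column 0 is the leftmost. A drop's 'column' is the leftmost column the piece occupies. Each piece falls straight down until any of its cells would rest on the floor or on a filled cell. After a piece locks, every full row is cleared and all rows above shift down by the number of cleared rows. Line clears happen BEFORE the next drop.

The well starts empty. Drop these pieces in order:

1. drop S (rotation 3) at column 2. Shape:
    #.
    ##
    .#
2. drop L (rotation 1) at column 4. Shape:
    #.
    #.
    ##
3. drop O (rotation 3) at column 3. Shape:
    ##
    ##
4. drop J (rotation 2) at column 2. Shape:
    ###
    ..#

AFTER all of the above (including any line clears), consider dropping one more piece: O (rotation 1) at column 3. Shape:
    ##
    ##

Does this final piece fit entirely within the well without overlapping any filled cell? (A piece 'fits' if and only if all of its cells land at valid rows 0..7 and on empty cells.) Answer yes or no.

Drop 1: S rot3 at col 2 lands with bottom-row=0; cleared 0 line(s) (total 0); column heights now [0 0 3 2 0 0], max=3
Drop 2: L rot1 at col 4 lands with bottom-row=0; cleared 0 line(s) (total 0); column heights now [0 0 3 2 3 1], max=3
Drop 3: O rot3 at col 3 lands with bottom-row=3; cleared 0 line(s) (total 0); column heights now [0 0 3 5 5 1], max=5
Drop 4: J rot2 at col 2 lands with bottom-row=5; cleared 0 line(s) (total 0); column heights now [0 0 7 7 7 1], max=7
Test piece O rot1 at col 3 (width 2): heights before test = [0 0 7 7 7 1]; fits = False

Answer: no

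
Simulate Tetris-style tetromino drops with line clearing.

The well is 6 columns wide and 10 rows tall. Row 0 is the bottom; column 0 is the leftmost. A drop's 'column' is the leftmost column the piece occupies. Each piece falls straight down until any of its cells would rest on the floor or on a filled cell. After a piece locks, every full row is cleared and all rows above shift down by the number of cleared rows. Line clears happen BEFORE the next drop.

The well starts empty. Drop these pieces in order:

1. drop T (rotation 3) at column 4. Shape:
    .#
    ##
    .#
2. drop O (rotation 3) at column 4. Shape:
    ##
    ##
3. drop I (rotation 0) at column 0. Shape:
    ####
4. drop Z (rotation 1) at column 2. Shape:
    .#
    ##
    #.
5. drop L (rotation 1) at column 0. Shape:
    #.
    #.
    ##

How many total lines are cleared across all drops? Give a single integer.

Drop 1: T rot3 at col 4 lands with bottom-row=0; cleared 0 line(s) (total 0); column heights now [0 0 0 0 2 3], max=3
Drop 2: O rot3 at col 4 lands with bottom-row=3; cleared 0 line(s) (total 0); column heights now [0 0 0 0 5 5], max=5
Drop 3: I rot0 at col 0 lands with bottom-row=0; cleared 0 line(s) (total 0); column heights now [1 1 1 1 5 5], max=5
Drop 4: Z rot1 at col 2 lands with bottom-row=1; cleared 0 line(s) (total 0); column heights now [1 1 3 4 5 5], max=5
Drop 5: L rot1 at col 0 lands with bottom-row=1; cleared 0 line(s) (total 0); column heights now [4 2 3 4 5 5], max=5

Answer: 0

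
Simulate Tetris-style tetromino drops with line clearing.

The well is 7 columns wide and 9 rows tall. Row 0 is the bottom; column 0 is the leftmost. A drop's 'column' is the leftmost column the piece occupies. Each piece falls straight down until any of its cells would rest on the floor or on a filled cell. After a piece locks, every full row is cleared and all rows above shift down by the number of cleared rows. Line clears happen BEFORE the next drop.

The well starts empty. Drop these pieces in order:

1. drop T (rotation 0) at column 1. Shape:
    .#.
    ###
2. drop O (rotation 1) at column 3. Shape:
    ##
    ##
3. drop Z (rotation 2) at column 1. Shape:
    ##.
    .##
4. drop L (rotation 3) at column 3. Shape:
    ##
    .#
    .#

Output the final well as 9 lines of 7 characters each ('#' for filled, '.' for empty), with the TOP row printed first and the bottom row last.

Drop 1: T rot0 at col 1 lands with bottom-row=0; cleared 0 line(s) (total 0); column heights now [0 1 2 1 0 0 0], max=2
Drop 2: O rot1 at col 3 lands with bottom-row=1; cleared 0 line(s) (total 0); column heights now [0 1 2 3 3 0 0], max=3
Drop 3: Z rot2 at col 1 lands with bottom-row=3; cleared 0 line(s) (total 0); column heights now [0 5 5 4 3 0 0], max=5
Drop 4: L rot3 at col 3 lands with bottom-row=3; cleared 0 line(s) (total 0); column heights now [0 5 5 6 6 0 0], max=6

Answer: .......
.......
.......
...##..
.##.#..
..###..
...##..
..###..
.###...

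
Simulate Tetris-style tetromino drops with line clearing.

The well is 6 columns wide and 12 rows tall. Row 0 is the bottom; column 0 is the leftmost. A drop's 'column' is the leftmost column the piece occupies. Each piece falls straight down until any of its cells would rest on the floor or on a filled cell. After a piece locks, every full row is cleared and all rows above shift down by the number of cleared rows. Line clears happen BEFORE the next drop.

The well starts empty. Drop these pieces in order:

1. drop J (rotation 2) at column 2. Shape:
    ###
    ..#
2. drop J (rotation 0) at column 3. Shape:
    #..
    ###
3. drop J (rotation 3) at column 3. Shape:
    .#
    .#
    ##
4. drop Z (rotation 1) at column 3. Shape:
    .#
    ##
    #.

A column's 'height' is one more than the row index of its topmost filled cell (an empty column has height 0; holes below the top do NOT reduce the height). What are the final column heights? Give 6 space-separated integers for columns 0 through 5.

Answer: 0 0 2 8 9 3

Derivation:
Drop 1: J rot2 at col 2 lands with bottom-row=0; cleared 0 line(s) (total 0); column heights now [0 0 2 2 2 0], max=2
Drop 2: J rot0 at col 3 lands with bottom-row=2; cleared 0 line(s) (total 0); column heights now [0 0 2 4 3 3], max=4
Drop 3: J rot3 at col 3 lands with bottom-row=4; cleared 0 line(s) (total 0); column heights now [0 0 2 5 7 3], max=7
Drop 4: Z rot1 at col 3 lands with bottom-row=6; cleared 0 line(s) (total 0); column heights now [0 0 2 8 9 3], max=9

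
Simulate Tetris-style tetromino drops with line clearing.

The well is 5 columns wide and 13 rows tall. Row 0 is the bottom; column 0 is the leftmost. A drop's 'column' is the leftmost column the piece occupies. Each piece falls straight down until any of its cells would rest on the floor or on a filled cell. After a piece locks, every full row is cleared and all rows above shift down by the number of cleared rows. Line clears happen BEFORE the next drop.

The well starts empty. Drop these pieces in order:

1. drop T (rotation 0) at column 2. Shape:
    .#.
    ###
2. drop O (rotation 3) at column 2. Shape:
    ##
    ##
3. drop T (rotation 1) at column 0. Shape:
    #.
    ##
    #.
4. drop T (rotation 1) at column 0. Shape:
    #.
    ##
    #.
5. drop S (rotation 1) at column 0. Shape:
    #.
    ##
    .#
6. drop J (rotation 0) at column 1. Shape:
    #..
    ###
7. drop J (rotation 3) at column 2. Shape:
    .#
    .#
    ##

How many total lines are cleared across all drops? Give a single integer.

Answer: 0

Derivation:
Drop 1: T rot0 at col 2 lands with bottom-row=0; cleared 0 line(s) (total 0); column heights now [0 0 1 2 1], max=2
Drop 2: O rot3 at col 2 lands with bottom-row=2; cleared 0 line(s) (total 0); column heights now [0 0 4 4 1], max=4
Drop 3: T rot1 at col 0 lands with bottom-row=0; cleared 0 line(s) (total 0); column heights now [3 2 4 4 1], max=4
Drop 4: T rot1 at col 0 lands with bottom-row=3; cleared 0 line(s) (total 0); column heights now [6 5 4 4 1], max=6
Drop 5: S rot1 at col 0 lands with bottom-row=5; cleared 0 line(s) (total 0); column heights now [8 7 4 4 1], max=8
Drop 6: J rot0 at col 1 lands with bottom-row=7; cleared 0 line(s) (total 0); column heights now [8 9 8 8 1], max=9
Drop 7: J rot3 at col 2 lands with bottom-row=8; cleared 0 line(s) (total 0); column heights now [8 9 9 11 1], max=11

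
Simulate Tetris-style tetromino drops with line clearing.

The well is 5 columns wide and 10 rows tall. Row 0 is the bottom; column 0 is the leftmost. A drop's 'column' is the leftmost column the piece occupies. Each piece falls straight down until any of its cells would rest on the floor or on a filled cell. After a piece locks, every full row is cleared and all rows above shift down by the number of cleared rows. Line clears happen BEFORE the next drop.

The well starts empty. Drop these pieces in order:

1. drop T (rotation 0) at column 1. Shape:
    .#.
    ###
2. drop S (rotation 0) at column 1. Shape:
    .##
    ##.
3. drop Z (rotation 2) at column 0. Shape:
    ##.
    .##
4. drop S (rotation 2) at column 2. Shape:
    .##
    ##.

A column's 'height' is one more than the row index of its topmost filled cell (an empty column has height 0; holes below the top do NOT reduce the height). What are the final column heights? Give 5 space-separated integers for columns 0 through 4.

Drop 1: T rot0 at col 1 lands with bottom-row=0; cleared 0 line(s) (total 0); column heights now [0 1 2 1 0], max=2
Drop 2: S rot0 at col 1 lands with bottom-row=2; cleared 0 line(s) (total 0); column heights now [0 3 4 4 0], max=4
Drop 3: Z rot2 at col 0 lands with bottom-row=4; cleared 0 line(s) (total 0); column heights now [6 6 5 4 0], max=6
Drop 4: S rot2 at col 2 lands with bottom-row=5; cleared 0 line(s) (total 0); column heights now [6 6 6 7 7], max=7

Answer: 6 6 6 7 7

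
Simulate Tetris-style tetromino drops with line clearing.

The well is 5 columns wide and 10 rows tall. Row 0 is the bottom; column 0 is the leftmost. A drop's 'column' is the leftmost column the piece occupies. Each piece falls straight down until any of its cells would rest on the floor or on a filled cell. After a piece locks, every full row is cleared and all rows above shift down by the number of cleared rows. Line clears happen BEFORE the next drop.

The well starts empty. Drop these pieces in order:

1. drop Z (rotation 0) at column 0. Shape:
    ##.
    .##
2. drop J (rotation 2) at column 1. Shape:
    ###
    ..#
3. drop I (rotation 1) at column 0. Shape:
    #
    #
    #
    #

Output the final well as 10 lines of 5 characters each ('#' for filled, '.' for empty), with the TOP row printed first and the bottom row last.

Drop 1: Z rot0 at col 0 lands with bottom-row=0; cleared 0 line(s) (total 0); column heights now [2 2 1 0 0], max=2
Drop 2: J rot2 at col 1 lands with bottom-row=1; cleared 0 line(s) (total 0); column heights now [2 3 3 3 0], max=3
Drop 3: I rot1 at col 0 lands with bottom-row=2; cleared 0 line(s) (total 0); column heights now [6 3 3 3 0], max=6

Answer: .....
.....
.....
.....
#....
#....
#....
####.
##.#.
.##..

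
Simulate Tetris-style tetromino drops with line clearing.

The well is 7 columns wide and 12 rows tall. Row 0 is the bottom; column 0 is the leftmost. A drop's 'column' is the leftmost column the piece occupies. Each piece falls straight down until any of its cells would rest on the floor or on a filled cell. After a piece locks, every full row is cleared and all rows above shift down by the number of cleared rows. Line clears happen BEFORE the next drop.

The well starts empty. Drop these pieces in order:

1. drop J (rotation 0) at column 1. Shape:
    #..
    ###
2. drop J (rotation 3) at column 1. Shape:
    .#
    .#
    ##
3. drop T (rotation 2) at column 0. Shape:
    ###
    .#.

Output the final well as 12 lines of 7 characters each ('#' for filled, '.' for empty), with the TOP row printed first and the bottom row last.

Answer: .......
.......
.......
.......
.......
.......
###....
.##....
..#....
.##....
.#.....
.###...

Derivation:
Drop 1: J rot0 at col 1 lands with bottom-row=0; cleared 0 line(s) (total 0); column heights now [0 2 1 1 0 0 0], max=2
Drop 2: J rot3 at col 1 lands with bottom-row=2; cleared 0 line(s) (total 0); column heights now [0 3 5 1 0 0 0], max=5
Drop 3: T rot2 at col 0 lands with bottom-row=4; cleared 0 line(s) (total 0); column heights now [6 6 6 1 0 0 0], max=6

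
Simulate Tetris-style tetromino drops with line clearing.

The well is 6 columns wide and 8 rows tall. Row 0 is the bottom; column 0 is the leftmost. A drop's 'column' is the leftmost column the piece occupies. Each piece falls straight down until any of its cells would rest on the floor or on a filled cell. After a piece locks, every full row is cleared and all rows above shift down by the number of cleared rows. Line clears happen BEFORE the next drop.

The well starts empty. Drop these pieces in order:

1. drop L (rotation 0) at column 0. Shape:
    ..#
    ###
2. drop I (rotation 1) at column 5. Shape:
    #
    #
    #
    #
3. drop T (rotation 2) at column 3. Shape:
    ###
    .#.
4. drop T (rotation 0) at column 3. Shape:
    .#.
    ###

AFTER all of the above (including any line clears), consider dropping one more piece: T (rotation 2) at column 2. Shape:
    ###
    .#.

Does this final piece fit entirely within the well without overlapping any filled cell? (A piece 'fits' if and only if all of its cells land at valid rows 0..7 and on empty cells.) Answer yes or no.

Drop 1: L rot0 at col 0 lands with bottom-row=0; cleared 0 line(s) (total 0); column heights now [1 1 2 0 0 0], max=2
Drop 2: I rot1 at col 5 lands with bottom-row=0; cleared 0 line(s) (total 0); column heights now [1 1 2 0 0 4], max=4
Drop 3: T rot2 at col 3 lands with bottom-row=3; cleared 0 line(s) (total 0); column heights now [1 1 2 5 5 5], max=5
Drop 4: T rot0 at col 3 lands with bottom-row=5; cleared 0 line(s) (total 0); column heights now [1 1 2 6 7 6], max=7
Test piece T rot2 at col 2 (width 3): heights before test = [1 1 2 6 7 6]; fits = True

Answer: yes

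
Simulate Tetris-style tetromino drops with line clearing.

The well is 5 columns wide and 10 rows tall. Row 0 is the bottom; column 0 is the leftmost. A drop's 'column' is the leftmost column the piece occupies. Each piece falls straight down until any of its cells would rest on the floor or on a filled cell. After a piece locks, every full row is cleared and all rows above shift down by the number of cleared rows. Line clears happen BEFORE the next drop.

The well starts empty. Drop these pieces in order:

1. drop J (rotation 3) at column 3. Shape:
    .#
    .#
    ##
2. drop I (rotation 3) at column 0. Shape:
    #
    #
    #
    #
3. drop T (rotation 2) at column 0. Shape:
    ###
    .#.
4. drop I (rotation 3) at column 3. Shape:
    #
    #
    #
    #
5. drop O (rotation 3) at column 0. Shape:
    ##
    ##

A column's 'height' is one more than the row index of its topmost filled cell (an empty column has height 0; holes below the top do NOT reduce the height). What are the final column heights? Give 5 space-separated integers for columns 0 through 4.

Drop 1: J rot3 at col 3 lands with bottom-row=0; cleared 0 line(s) (total 0); column heights now [0 0 0 1 3], max=3
Drop 2: I rot3 at col 0 lands with bottom-row=0; cleared 0 line(s) (total 0); column heights now [4 0 0 1 3], max=4
Drop 3: T rot2 at col 0 lands with bottom-row=3; cleared 0 line(s) (total 0); column heights now [5 5 5 1 3], max=5
Drop 4: I rot3 at col 3 lands with bottom-row=1; cleared 0 line(s) (total 0); column heights now [5 5 5 5 3], max=5
Drop 5: O rot3 at col 0 lands with bottom-row=5; cleared 0 line(s) (total 0); column heights now [7 7 5 5 3], max=7

Answer: 7 7 5 5 3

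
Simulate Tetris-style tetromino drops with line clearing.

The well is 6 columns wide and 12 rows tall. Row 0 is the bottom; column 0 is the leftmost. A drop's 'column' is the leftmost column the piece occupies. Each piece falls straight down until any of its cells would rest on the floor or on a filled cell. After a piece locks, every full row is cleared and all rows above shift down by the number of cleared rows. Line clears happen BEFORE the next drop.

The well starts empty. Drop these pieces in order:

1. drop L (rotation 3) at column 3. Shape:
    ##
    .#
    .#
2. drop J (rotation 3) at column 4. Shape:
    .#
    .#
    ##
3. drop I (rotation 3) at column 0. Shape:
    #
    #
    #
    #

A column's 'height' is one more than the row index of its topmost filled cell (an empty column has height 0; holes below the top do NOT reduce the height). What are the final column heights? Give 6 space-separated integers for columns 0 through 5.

Answer: 4 0 0 3 4 6

Derivation:
Drop 1: L rot3 at col 3 lands with bottom-row=0; cleared 0 line(s) (total 0); column heights now [0 0 0 3 3 0], max=3
Drop 2: J rot3 at col 4 lands with bottom-row=3; cleared 0 line(s) (total 0); column heights now [0 0 0 3 4 6], max=6
Drop 3: I rot3 at col 0 lands with bottom-row=0; cleared 0 line(s) (total 0); column heights now [4 0 0 3 4 6], max=6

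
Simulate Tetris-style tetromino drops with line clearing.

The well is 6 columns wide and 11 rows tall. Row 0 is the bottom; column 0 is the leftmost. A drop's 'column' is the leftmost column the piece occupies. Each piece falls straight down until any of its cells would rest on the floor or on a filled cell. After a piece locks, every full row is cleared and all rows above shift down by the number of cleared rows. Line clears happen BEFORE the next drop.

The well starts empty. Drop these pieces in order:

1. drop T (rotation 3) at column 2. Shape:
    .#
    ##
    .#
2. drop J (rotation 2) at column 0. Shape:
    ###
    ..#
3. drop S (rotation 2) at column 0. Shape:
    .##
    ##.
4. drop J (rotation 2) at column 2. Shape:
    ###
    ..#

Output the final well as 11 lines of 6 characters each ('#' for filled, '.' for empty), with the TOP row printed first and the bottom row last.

Answer: ......
......
......
......
..###.
.##.#.
##....
###...
..##..
..##..
...#..

Derivation:
Drop 1: T rot3 at col 2 lands with bottom-row=0; cleared 0 line(s) (total 0); column heights now [0 0 2 3 0 0], max=3
Drop 2: J rot2 at col 0 lands with bottom-row=2; cleared 0 line(s) (total 0); column heights now [4 4 4 3 0 0], max=4
Drop 3: S rot2 at col 0 lands with bottom-row=4; cleared 0 line(s) (total 0); column heights now [5 6 6 3 0 0], max=6
Drop 4: J rot2 at col 2 lands with bottom-row=5; cleared 0 line(s) (total 0); column heights now [5 6 7 7 7 0], max=7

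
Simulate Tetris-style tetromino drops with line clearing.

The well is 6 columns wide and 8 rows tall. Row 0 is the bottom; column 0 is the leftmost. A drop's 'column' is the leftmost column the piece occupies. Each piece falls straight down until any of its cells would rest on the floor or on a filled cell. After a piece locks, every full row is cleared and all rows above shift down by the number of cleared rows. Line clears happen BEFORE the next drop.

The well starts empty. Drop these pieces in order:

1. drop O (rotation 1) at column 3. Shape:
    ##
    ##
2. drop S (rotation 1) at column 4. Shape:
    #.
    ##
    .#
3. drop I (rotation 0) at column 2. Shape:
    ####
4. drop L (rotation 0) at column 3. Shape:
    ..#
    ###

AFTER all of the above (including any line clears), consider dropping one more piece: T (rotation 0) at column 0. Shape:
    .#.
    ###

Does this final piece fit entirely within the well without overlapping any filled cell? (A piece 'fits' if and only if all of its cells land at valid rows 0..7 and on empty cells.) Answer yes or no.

Drop 1: O rot1 at col 3 lands with bottom-row=0; cleared 0 line(s) (total 0); column heights now [0 0 0 2 2 0], max=2
Drop 2: S rot1 at col 4 lands with bottom-row=1; cleared 0 line(s) (total 0); column heights now [0 0 0 2 4 3], max=4
Drop 3: I rot0 at col 2 lands with bottom-row=4; cleared 0 line(s) (total 0); column heights now [0 0 5 5 5 5], max=5
Drop 4: L rot0 at col 3 lands with bottom-row=5; cleared 0 line(s) (total 0); column heights now [0 0 5 6 6 7], max=7
Test piece T rot0 at col 0 (width 3): heights before test = [0 0 5 6 6 7]; fits = True

Answer: yes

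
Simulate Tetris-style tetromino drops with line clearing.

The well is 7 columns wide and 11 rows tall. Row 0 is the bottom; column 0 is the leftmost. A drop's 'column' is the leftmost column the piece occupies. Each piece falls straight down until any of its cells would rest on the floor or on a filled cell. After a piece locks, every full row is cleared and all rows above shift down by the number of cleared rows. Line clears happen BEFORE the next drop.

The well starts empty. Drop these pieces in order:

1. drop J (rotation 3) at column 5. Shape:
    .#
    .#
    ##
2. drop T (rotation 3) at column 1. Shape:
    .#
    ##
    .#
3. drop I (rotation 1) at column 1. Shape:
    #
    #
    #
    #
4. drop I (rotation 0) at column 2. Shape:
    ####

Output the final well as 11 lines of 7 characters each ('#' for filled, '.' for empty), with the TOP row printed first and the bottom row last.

Drop 1: J rot3 at col 5 lands with bottom-row=0; cleared 0 line(s) (total 0); column heights now [0 0 0 0 0 1 3], max=3
Drop 2: T rot3 at col 1 lands with bottom-row=0; cleared 0 line(s) (total 0); column heights now [0 2 3 0 0 1 3], max=3
Drop 3: I rot1 at col 1 lands with bottom-row=2; cleared 0 line(s) (total 0); column heights now [0 6 3 0 0 1 3], max=6
Drop 4: I rot0 at col 2 lands with bottom-row=3; cleared 0 line(s) (total 0); column heights now [0 6 4 4 4 4 3], max=6

Answer: .......
.......
.......
.......
.......
.#.....
.#.....
.#####.
.##...#
.##...#
..#..##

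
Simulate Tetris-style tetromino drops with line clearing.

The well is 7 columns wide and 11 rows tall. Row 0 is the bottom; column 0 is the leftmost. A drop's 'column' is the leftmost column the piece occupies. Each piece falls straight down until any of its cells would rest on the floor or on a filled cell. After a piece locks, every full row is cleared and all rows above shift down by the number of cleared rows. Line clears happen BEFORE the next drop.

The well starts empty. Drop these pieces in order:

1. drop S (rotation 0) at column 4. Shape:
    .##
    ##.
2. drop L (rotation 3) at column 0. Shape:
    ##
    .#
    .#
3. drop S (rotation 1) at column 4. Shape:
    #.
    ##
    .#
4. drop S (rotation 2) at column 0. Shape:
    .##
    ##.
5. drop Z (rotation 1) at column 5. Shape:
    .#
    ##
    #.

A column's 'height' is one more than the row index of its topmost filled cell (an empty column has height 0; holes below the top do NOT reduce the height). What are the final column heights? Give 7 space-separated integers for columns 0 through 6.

Drop 1: S rot0 at col 4 lands with bottom-row=0; cleared 0 line(s) (total 0); column heights now [0 0 0 0 1 2 2], max=2
Drop 2: L rot3 at col 0 lands with bottom-row=0; cleared 0 line(s) (total 0); column heights now [3 3 0 0 1 2 2], max=3
Drop 3: S rot1 at col 4 lands with bottom-row=2; cleared 0 line(s) (total 0); column heights now [3 3 0 0 5 4 2], max=5
Drop 4: S rot2 at col 0 lands with bottom-row=3; cleared 0 line(s) (total 0); column heights now [4 5 5 0 5 4 2], max=5
Drop 5: Z rot1 at col 5 lands with bottom-row=4; cleared 0 line(s) (total 0); column heights now [4 5 5 0 5 6 7], max=7

Answer: 4 5 5 0 5 6 7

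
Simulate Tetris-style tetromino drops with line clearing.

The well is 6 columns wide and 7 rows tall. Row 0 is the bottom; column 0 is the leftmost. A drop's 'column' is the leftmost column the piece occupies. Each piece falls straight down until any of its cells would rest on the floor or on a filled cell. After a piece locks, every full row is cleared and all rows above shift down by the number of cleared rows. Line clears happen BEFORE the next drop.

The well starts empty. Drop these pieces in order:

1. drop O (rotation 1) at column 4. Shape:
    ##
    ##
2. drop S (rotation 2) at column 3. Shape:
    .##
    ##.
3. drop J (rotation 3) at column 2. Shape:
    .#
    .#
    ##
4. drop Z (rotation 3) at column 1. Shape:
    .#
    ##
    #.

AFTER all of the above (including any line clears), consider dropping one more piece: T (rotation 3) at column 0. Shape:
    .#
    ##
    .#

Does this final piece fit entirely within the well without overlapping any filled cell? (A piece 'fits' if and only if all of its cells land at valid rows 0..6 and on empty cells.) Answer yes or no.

Answer: no

Derivation:
Drop 1: O rot1 at col 4 lands with bottom-row=0; cleared 0 line(s) (total 0); column heights now [0 0 0 0 2 2], max=2
Drop 2: S rot2 at col 3 lands with bottom-row=2; cleared 0 line(s) (total 0); column heights now [0 0 0 3 4 4], max=4
Drop 3: J rot3 at col 2 lands with bottom-row=3; cleared 0 line(s) (total 0); column heights now [0 0 4 6 4 4], max=6
Drop 4: Z rot3 at col 1 lands with bottom-row=3; cleared 0 line(s) (total 0); column heights now [0 5 6 6 4 4], max=6
Test piece T rot3 at col 0 (width 2): heights before test = [0 5 6 6 4 4]; fits = False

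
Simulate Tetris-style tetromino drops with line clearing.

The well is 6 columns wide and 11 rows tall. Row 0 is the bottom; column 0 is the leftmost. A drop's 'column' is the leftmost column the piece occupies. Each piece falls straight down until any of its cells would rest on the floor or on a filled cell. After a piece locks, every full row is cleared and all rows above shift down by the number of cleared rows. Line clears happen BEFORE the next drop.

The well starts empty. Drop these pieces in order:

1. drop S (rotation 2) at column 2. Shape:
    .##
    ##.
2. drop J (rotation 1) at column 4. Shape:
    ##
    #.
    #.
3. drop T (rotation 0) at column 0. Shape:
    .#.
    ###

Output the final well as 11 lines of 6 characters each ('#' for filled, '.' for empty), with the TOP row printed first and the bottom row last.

Answer: ......
......
......
......
......
......
....##
....#.
.#..#.
#####.
..##..

Derivation:
Drop 1: S rot2 at col 2 lands with bottom-row=0; cleared 0 line(s) (total 0); column heights now [0 0 1 2 2 0], max=2
Drop 2: J rot1 at col 4 lands with bottom-row=2; cleared 0 line(s) (total 0); column heights now [0 0 1 2 5 5], max=5
Drop 3: T rot0 at col 0 lands with bottom-row=1; cleared 0 line(s) (total 0); column heights now [2 3 2 2 5 5], max=5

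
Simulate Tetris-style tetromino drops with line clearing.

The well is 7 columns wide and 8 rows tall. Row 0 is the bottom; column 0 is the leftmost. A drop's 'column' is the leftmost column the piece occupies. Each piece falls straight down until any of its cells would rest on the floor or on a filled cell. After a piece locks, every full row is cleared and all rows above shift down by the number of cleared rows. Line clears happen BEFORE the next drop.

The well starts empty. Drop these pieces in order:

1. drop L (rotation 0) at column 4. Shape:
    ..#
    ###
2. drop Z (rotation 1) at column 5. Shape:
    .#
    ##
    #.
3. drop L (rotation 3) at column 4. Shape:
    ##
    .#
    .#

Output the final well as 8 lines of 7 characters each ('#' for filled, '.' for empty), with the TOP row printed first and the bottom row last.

Answer: .......
.......
....##.
.....#.
.....##
.....##
.....##
....###

Derivation:
Drop 1: L rot0 at col 4 lands with bottom-row=0; cleared 0 line(s) (total 0); column heights now [0 0 0 0 1 1 2], max=2
Drop 2: Z rot1 at col 5 lands with bottom-row=1; cleared 0 line(s) (total 0); column heights now [0 0 0 0 1 3 4], max=4
Drop 3: L rot3 at col 4 lands with bottom-row=3; cleared 0 line(s) (total 0); column heights now [0 0 0 0 6 6 4], max=6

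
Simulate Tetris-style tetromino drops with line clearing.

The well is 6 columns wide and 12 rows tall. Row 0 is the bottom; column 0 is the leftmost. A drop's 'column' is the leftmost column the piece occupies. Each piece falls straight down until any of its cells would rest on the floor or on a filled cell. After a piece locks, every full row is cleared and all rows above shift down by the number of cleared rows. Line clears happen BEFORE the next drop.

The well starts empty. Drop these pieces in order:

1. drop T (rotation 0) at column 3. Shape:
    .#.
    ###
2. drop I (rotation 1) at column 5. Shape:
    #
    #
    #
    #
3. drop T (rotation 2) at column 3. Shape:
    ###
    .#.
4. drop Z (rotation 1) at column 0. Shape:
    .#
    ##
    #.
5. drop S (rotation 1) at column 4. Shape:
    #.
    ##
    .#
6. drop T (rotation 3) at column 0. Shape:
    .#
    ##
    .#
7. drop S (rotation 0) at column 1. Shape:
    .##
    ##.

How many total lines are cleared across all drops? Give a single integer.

Drop 1: T rot0 at col 3 lands with bottom-row=0; cleared 0 line(s) (total 0); column heights now [0 0 0 1 2 1], max=2
Drop 2: I rot1 at col 5 lands with bottom-row=1; cleared 0 line(s) (total 0); column heights now [0 0 0 1 2 5], max=5
Drop 3: T rot2 at col 3 lands with bottom-row=4; cleared 0 line(s) (total 0); column heights now [0 0 0 6 6 6], max=6
Drop 4: Z rot1 at col 0 lands with bottom-row=0; cleared 0 line(s) (total 0); column heights now [2 3 0 6 6 6], max=6
Drop 5: S rot1 at col 4 lands with bottom-row=6; cleared 0 line(s) (total 0); column heights now [2 3 0 6 9 8], max=9
Drop 6: T rot3 at col 0 lands with bottom-row=3; cleared 0 line(s) (total 0); column heights now [5 6 0 6 9 8], max=9
Drop 7: S rot0 at col 1 lands with bottom-row=6; cleared 0 line(s) (total 0); column heights now [5 7 8 8 9 8], max=9

Answer: 0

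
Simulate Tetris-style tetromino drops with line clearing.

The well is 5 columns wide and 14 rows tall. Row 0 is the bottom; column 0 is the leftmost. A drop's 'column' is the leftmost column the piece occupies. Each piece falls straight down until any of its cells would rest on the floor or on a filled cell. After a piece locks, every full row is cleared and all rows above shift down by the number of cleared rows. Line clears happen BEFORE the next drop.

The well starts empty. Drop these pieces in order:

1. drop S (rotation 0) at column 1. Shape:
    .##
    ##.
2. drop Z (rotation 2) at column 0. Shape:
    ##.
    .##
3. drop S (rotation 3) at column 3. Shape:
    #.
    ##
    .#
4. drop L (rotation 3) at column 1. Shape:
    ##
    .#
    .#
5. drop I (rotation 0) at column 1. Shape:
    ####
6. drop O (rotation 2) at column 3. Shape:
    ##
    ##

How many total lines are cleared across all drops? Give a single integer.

Answer: 0

Derivation:
Drop 1: S rot0 at col 1 lands with bottom-row=0; cleared 0 line(s) (total 0); column heights now [0 1 2 2 0], max=2
Drop 2: Z rot2 at col 0 lands with bottom-row=2; cleared 0 line(s) (total 0); column heights now [4 4 3 2 0], max=4
Drop 3: S rot3 at col 3 lands with bottom-row=1; cleared 0 line(s) (total 0); column heights now [4 4 3 4 3], max=4
Drop 4: L rot3 at col 1 lands with bottom-row=3; cleared 0 line(s) (total 0); column heights now [4 6 6 4 3], max=6
Drop 5: I rot0 at col 1 lands with bottom-row=6; cleared 0 line(s) (total 0); column heights now [4 7 7 7 7], max=7
Drop 6: O rot2 at col 3 lands with bottom-row=7; cleared 0 line(s) (total 0); column heights now [4 7 7 9 9], max=9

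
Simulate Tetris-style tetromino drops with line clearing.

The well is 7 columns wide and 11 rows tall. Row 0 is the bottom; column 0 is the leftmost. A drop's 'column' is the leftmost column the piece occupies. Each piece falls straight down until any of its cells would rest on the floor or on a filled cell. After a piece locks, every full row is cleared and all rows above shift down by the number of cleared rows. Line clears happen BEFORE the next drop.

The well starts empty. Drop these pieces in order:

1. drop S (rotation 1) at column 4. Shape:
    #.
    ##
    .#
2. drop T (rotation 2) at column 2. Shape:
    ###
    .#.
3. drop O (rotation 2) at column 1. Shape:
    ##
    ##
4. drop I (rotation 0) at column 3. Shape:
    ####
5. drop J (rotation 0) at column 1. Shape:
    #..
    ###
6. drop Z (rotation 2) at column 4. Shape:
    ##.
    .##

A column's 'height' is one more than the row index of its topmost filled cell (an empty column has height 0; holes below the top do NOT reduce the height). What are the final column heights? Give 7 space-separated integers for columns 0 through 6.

Drop 1: S rot1 at col 4 lands with bottom-row=0; cleared 0 line(s) (total 0); column heights now [0 0 0 0 3 2 0], max=3
Drop 2: T rot2 at col 2 lands with bottom-row=2; cleared 0 line(s) (total 0); column heights now [0 0 4 4 4 2 0], max=4
Drop 3: O rot2 at col 1 lands with bottom-row=4; cleared 0 line(s) (total 0); column heights now [0 6 6 4 4 2 0], max=6
Drop 4: I rot0 at col 3 lands with bottom-row=4; cleared 0 line(s) (total 0); column heights now [0 6 6 5 5 5 5], max=6
Drop 5: J rot0 at col 1 lands with bottom-row=6; cleared 0 line(s) (total 0); column heights now [0 8 7 7 5 5 5], max=8
Drop 6: Z rot2 at col 4 lands with bottom-row=5; cleared 0 line(s) (total 0); column heights now [0 8 7 7 7 7 6], max=8

Answer: 0 8 7 7 7 7 6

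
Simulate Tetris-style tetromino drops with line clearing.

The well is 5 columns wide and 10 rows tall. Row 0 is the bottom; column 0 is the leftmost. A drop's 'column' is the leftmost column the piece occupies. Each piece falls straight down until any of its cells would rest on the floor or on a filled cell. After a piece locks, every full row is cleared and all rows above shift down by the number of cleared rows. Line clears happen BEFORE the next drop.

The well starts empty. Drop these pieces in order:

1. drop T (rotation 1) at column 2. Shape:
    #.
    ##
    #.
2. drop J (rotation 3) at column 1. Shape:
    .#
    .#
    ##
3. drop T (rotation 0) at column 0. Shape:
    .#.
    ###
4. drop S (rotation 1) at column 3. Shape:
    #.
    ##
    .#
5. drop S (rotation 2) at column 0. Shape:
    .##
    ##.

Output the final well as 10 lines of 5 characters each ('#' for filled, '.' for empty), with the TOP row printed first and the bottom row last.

Answer: .##..
##...
.#...
###..
..#..
..#..
.###.
..###
..###
..#..

Derivation:
Drop 1: T rot1 at col 2 lands with bottom-row=0; cleared 0 line(s) (total 0); column heights now [0 0 3 2 0], max=3
Drop 2: J rot3 at col 1 lands with bottom-row=3; cleared 0 line(s) (total 0); column heights now [0 4 6 2 0], max=6
Drop 3: T rot0 at col 0 lands with bottom-row=6; cleared 0 line(s) (total 0); column heights now [7 8 7 2 0], max=8
Drop 4: S rot1 at col 3 lands with bottom-row=1; cleared 0 line(s) (total 0); column heights now [7 8 7 4 3], max=8
Drop 5: S rot2 at col 0 lands with bottom-row=8; cleared 0 line(s) (total 0); column heights now [9 10 10 4 3], max=10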